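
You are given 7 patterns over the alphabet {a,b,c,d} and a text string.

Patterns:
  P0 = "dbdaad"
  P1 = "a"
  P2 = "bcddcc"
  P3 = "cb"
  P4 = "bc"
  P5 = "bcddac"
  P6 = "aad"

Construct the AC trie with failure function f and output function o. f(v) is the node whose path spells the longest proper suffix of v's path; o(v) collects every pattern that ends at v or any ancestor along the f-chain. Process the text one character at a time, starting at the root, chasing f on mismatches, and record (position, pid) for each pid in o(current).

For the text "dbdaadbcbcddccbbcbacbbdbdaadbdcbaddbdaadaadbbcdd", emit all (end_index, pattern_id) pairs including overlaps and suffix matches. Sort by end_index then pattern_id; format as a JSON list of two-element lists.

Construct AC machine:
Trie (insert patterns):
  0='ε' goto a→7 b→8 c→14 d→1
  1='d' goto b→2
  2='db' goto d→3
  3='dbd' goto a→4
  4='dbda' goto a→5
  5='dbdaa' goto d→6
  6='dbdaad' goto ·  [P0 ends]
  7='a' goto a→18  [P1 ends]
  8='b' goto c→9
  9='bc' goto d→10  [P4 ends]
  10='bcd' goto d→11
  11='bcdd' goto a→16 c→12
  12='bcddc' goto c→13
  13='bcddcc' goto ·  [P2 ends]
  14='c' goto b→15
  15='cb' goto ·  [P3 ends]
  16='bcdda' goto c→17
  17='bcddac' goto ·  [P5 ends]
  18='aa' goto d→19
  19='aad' goto ·  [P6 ends]

Failure links (BFS by depth):
  n1('d'): parent n0 fail=0; on 'd' 0 → fail=0;  out ∅∪∅=∅
  n7('a'): parent n0 fail=0; on 'a' 0 → fail=0;  out {1}∪∅={1}
  n8('b'): parent n0 fail=0; on 'b' 0 → fail=0;  out ∅∪∅=∅
  n14('c'): parent n0 fail=0; on 'c' 0 → fail=0;  out ∅∪∅=∅
  n2('db'): parent n1 fail=0; on 'b' 0 → fail=8;  out ∅∪∅=∅
  n9('bc'): parent n8 fail=0; on 'c' 0 → fail=14;  out {4}∪∅={4}
  n15('cb'): parent n14 fail=0; on 'b' 0 → fail=8;  out {3}∪∅={3}
  n18('aa'): parent n7 fail=0; on 'a' 0 → fail=7;  out ∅∪{1}={1}
  n3('dbd'): parent n2 fail=8; on 'd' 8→0 → fail=1;  out ∅∪∅=∅
  n10('bcd'): parent n9 fail=14; on 'd' 14→0 → fail=1;  out ∅∪∅=∅
  n19('aad'): parent n18 fail=7; on 'd' 7→0 → fail=1;  out {6}∪∅={6}
  n4('dbda'): parent n3 fail=1; on 'a' 1→0 → fail=7;  out ∅∪{1}={1}
  n11('bcdd'): parent n10 fail=1; on 'd' 1→0 → fail=1;  out ∅∪∅=∅
  n5('dbdaa'): parent n4 fail=7; on 'a' 7 → fail=18;  out ∅∪{1}={1}
  n12('bcddc'): parent n11 fail=1; on 'c' 1→0 → fail=14;  out ∅∪∅=∅
  n16('bcdda'): parent n11 fail=1; on 'a' 1→0 → fail=7;  out ∅∪{1}={1}
  n6('dbdaad'): parent n5 fail=18; on 'd' 18 → fail=19;  out {0}∪{6}={0,6}
  n13('bcddcc'): parent n12 fail=14; on 'c' 14→0 → fail=14;  out {2}∪∅={2}
  n17('bcddac'): parent n16 fail=7; on 'c' 7→0 → fail=14;  out {5}∪∅={5}

Run:
[0] read 'd'  n0⇒n1
[1] read 'b'  n1⇒n2
[2] read 'd'  n2⇒n3
[3] read 'a'  n3⇒n4  ** P1@[3:3]
[4] read 'a'  n4⇒n5  ** P1@[4:4]
[5] read 'd'  n5⇒n6  ** P0@[0:5],P6@[3:5]
[6] read 'b'  n6⇒n2 ·f
[7] read 'c'  n2⇒n9 ·f  ** P4@[6:7]
[8] read 'b'  n9⇒n15 ·f  ** P3@[7:8]
[9] read 'c'  n15⇒n9 ·f  ** P4@[8:9]
[10] read 'd'  n9⇒n10
[11] read 'd'  n10⇒n11
[12] read 'c'  n11⇒n12
[13] read 'c'  n12⇒n13  ** P2@[8:13]
[14] read 'b'  n13⇒n15 ·f  ** P3@[13:14]
[15] read 'b'  n15⇒n8 ·f
[16] read 'c'  n8⇒n9  ** P4@[15:16]
[17] read 'b'  n9⇒n15 ·f  ** P3@[16:17]
[18] read 'a'  n15⇒n7 ·f  ** P1@[18:18]
[19] read 'c'  n7⇒n14 ·f
[20] read 'b'  n14⇒n15  ** P3@[19:20]
[21] read 'b'  n15⇒n8 ·f
[22] read 'd'  n8⇒n1 ·f
[23] read 'b'  n1⇒n2
[24] read 'd'  n2⇒n3
[25] read 'a'  n3⇒n4  ** P1@[25:25]
[26] read 'a'  n4⇒n5  ** P1@[26:26]
[27] read 'd'  n5⇒n6  ** P0@[22:27],P6@[25:27]
[28] read 'b'  n6⇒n2 ·f
[29] read 'd'  n2⇒n3
[30] read 'c'  n3⇒n14 ·f
[31] read 'b'  n14⇒n15  ** P3@[30:31]
[32] read 'a'  n15⇒n7 ·f  ** P1@[32:32]
[33] read 'd'  n7⇒n1 ·f
[34] read 'd'  n1⇒n1 ·f
[35] read 'b'  n1⇒n2
[36] read 'd'  n2⇒n3
[37] read 'a'  n3⇒n4  ** P1@[37:37]
[38] read 'a'  n4⇒n5  ** P1@[38:38]
[39] read 'd'  n5⇒n6  ** P0@[34:39],P6@[37:39]
[40] read 'a'  n6⇒n7 ·f  ** P1@[40:40]
[41] read 'a'  n7⇒n18  ** P1@[41:41]
[42] read 'd'  n18⇒n19  ** P6@[40:42]
[43] read 'b'  n19⇒n2 ·f
[44] read 'b'  n2⇒n8 ·f
[45] read 'c'  n8⇒n9  ** P4@[44:45]
[46] read 'd'  n9⇒n10
[47] read 'd'  n10⇒n11

Matches: [[3,1],[4,1],[5,0],[5,6],[7,4],[8,3],[9,4],[13,2],[14,3],[16,4],[17,3],[18,1],[20,3],[25,1],[26,1],[27,0],[27,6],[31,3],[32,1],[37,1],[38,1],[39,0],[39,6],[40,1],[41,1],[42,6],[45,4]]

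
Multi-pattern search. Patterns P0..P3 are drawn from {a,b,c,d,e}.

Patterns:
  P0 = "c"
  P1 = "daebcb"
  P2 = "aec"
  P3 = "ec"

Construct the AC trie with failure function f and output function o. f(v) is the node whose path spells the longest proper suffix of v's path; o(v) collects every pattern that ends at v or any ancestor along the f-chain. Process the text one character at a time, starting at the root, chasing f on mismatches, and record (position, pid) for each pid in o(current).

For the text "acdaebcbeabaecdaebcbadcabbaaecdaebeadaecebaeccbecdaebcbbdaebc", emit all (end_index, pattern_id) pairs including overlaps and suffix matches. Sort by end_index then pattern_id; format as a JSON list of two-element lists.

Build:
Trie nodes:
  n0 'ε': a→8 c→1 d→2 e→11
  n1 'c': ·  [P0 ends]
  n2 'd': a→3
  n3 'da': e→4
  n4 'dae': b→5
  n5 'daeb': c→6
  n6 'daebc': b→7
  n7 'daebcb': ·  [P1 ends]
  n8 'a': e→9
  n9 'ae': c→10
  n10 'aec': ·  [P2 ends]
  n11 'e': c→12
  n12 'ec': ·  [P3 ends]

BFS fail/out derivation:
  fail(1) 'c': from fail(0)=0 chase 'c': 0 ⇒ 0;  out={0}∪out(0)={0}
  fail(2) 'd': from fail(0)=0 chase 'd': 0 ⇒ 0;  out=∅∪out(0)=∅
  fail(8) 'a': from fail(0)=0 chase 'a': 0 ⇒ 0;  out=∅∪out(0)=∅
  fail(11) 'e': from fail(0)=0 chase 'e': 0 ⇒ 0;  out=∅∪out(0)=∅
  fail(3) 'da': from fail(2)=0 chase 'a': 0 ⇒ 8;  out=∅∪out(8)=∅
  fail(9) 'ae': from fail(8)=0 chase 'e': 0 ⇒ 11;  out=∅∪out(11)=∅
  fail(12) 'ec': from fail(11)=0 chase 'c': 0 ⇒ 1;  out={3}∪out(1)={0,3}
  fail(4) 'dae': from fail(3)=8 chase 'e': 8 ⇒ 9;  out=∅∪out(9)=∅
  fail(10) 'aec': from fail(9)=11 chase 'c': 11 ⇒ 12;  out={2}∪out(12)={0,2,3}
  fail(5) 'daeb': from fail(4)=9 chase 'b': 9→11→0 ⇒ 0;  out=∅∪out(0)=∅
  fail(6) 'daebc': from fail(5)=0 chase 'c': 0 ⇒ 1;  out=∅∪out(1)={0}
  fail(7) 'daebcb': from fail(6)=1 chase 'b': 1→0 ⇒ 0;  out={1}∪out(0)={1}

Scan:
[0] read 'a'  n0⇒n8
[1] read 'c'  n8⇒n1 (fail-walked)  emit P0@[1:1]
[2] read 'd'  n1⇒n2 (fail-walked)
[3] read 'a'  n2⇒n3
[4] read 'e'  n3⇒n4
[5] read 'b'  n4⇒n5
[6] read 'c'  n5⇒n6  emit P0@[6:6]
[7] read 'b'  n6⇒n7  emit P1@[2:7]
[8] read 'e'  n7⇒n11 (fail-walked)
[9] read 'a'  n11⇒n8 (fail-walked)
[10] read 'b'  n8⇒n0 (fail-walked)
[11] read 'a'  n0⇒n8
[12] read 'e'  n8⇒n9
[13] read 'c'  n9⇒n10  emit P0@[13:13],P2@[11:13],P3@[12:13]
[14] read 'd'  n10⇒n2 (fail-walked)
[15] read 'a'  n2⇒n3
[16] read 'e'  n3⇒n4
[17] read 'b'  n4⇒n5
[18] read 'c'  n5⇒n6  emit P0@[18:18]
[19] read 'b'  n6⇒n7  emit P1@[14:19]
[20] read 'a'  n7⇒n8 (fail-walked)
[21] read 'd'  n8⇒n2 (fail-walked)
[22] read 'c'  n2⇒n1 (fail-walked)  emit P0@[22:22]
[23] read 'a'  n1⇒n8 (fail-walked)
[24] read 'b'  n8⇒n0 (fail-walked)
[25] read 'b'  n0⇒n0
[26] read 'a'  n0⇒n8
[27] read 'a'  n8⇒n8 (fail-walked)
[28] read 'e'  n8⇒n9
[29] read 'c'  n9⇒n10  emit P0@[29:29],P2@[27:29],P3@[28:29]
[30] read 'd'  n10⇒n2 (fail-walked)
[31] read 'a'  n2⇒n3
[32] read 'e'  n3⇒n4
[33] read 'b'  n4⇒n5
[34] read 'e'  n5⇒n11 (fail-walked)
[35] read 'a'  n11⇒n8 (fail-walked)
[36] read 'd'  n8⇒n2 (fail-walked)
[37] read 'a'  n2⇒n3
[38] read 'e'  n3⇒n4
[39] read 'c'  n4⇒n10 (fail-walked)  emit P0@[39:39],P2@[37:39],P3@[38:39]
[40] read 'e'  n10⇒n11 (fail-walked)
[41] read 'b'  n11⇒n0 (fail-walked)
[42] read 'a'  n0⇒n8
[43] read 'e'  n8⇒n9
[44] read 'c'  n9⇒n10  emit P0@[44:44],P2@[42:44],P3@[43:44]
[45] read 'c'  n10⇒n1 (fail-walked)  emit P0@[45:45]
[46] read 'b'  n1⇒n0 (fail-walked)
[47] read 'e'  n0⇒n11
[48] read 'c'  n11⇒n12  emit P0@[48:48],P3@[47:48]
[49] read 'd'  n12⇒n2 (fail-walked)
[50] read 'a'  n2⇒n3
[51] read 'e'  n3⇒n4
[52] read 'b'  n4⇒n5
[53] read 'c'  n5⇒n6  emit P0@[53:53]
[54] read 'b'  n6⇒n7  emit P1@[49:54]
[55] read 'b'  n7⇒n0 (fail-walked)
[56] read 'd'  n0⇒n2
[57] read 'a'  n2⇒n3
[58] read 'e'  n3⇒n4
[59] read 'b'  n4⇒n5
[60] read 'c'  n5⇒n6  emit P0@[60:60]

Matches: [[1,0],[6,0],[7,1],[13,0],[13,2],[13,3],[18,0],[19,1],[22,0],[29,0],[29,2],[29,3],[39,0],[39,2],[39,3],[44,0],[44,2],[44,3],[45,0],[48,0],[48,3],[53,0],[54,1],[60,0]]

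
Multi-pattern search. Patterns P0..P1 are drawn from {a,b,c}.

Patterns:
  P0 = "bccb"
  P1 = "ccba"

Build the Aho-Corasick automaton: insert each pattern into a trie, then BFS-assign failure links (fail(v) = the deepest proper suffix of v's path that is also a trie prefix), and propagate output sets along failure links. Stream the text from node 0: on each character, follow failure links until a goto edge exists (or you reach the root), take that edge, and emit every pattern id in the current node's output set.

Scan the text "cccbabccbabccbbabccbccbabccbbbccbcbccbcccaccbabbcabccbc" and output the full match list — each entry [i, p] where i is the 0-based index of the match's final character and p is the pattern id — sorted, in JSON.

Build automaton:
Trie nodes:
  0='ε' goto b→1 c→5
  1='b' goto c→2
  2='bc' goto c→3
  3='bcc' goto b→4
  4='bccb' goto ·  [P0 ends]
  5='c' goto c→6
  6='cc' goto b→7
  7='ccb' goto a→8
  8='ccba' goto ·  [P1 ends]

BFS fail/out derivation:
  fail(1) 'b': from fail(0)=0 chase 'b': 0 ⇒ 0;  out=∅∪out(0)=∅
  fail(5) 'c': from fail(0)=0 chase 'c': 0 ⇒ 0;  out=∅∪out(0)=∅
  fail(2) 'bc': from fail(1)=0 chase 'c': 0 ⇒ 5;  out=∅∪out(5)=∅
  fail(6) 'cc': from fail(5)=0 chase 'c': 0 ⇒ 5;  out=∅∪out(5)=∅
  fail(3) 'bcc': from fail(2)=5 chase 'c': 5 ⇒ 6;  out=∅∪out(6)=∅
  fail(7) 'ccb': from fail(6)=5 chase 'b': 5→0 ⇒ 1;  out=∅∪out(1)=∅
  fail(4) 'bccb': from fail(3)=6 chase 'b': 6 ⇒ 7;  out={0}∪out(7)={0}
  fail(8) 'ccba': from fail(7)=1 chase 'a': 1→0 ⇒ 0;  out={1}∪out(0)={1}

Text stream:
pos 0 'c': at 5
pos 1 'c': at 6
pos 2 'c': at 6 (via fail)
pos 3 'b': at 7
pos 4 'a': at 8  → match P1@[1:4]
pos 5 'b': at 1 (via fail)
pos 6 'c': at 2
pos 7 'c': at 3
pos 8 'b': at 4  → match P0@[5:8]
pos 9 'a': at 8 (via fail)  → match P1@[6:9]
pos 10 'b': at 1 (via fail)
pos 11 'c': at 2
pos 12 'c': at 3
pos 13 'b': at 4  → match P0@[10:13]
pos 14 'b': at 1 (via fail)
pos 15 'a': at 0 (via fail)
pos 16 'b': at 1
pos 17 'c': at 2
pos 18 'c': at 3
pos 19 'b': at 4  → match P0@[16:19]
pos 20 'c': at 2 (via fail)
pos 21 'c': at 3
pos 22 'b': at 4  → match P0@[19:22]
pos 23 'a': at 8 (via fail)  → match P1@[20:23]
pos 24 'b': at 1 (via fail)
pos 25 'c': at 2
pos 26 'c': at 3
pos 27 'b': at 4  → match P0@[24:27]
pos 28 'b': at 1 (via fail)
pos 29 'b': at 1 (via fail)
pos 30 'c': at 2
pos 31 'c': at 3
pos 32 'b': at 4  → match P0@[29:32]
pos 33 'c': at 2 (via fail)
pos 34 'b': at 1 (via fail)
pos 35 'c': at 2
pos 36 'c': at 3
pos 37 'b': at 4  → match P0@[34:37]
pos 38 'c': at 2 (via fail)
pos 39 'c': at 3
pos 40 'c': at 6 (via fail)
pos 41 'a': at 0 (via fail)
pos 42 'c': at 5
pos 43 'c': at 6
pos 44 'b': at 7
pos 45 'a': at 8  → match P1@[42:45]
pos 46 'b': at 1 (via fail)
pos 47 'b': at 1 (via fail)
pos 48 'c': at 2
pos 49 'a': at 0 (via fail)
pos 50 'b': at 1
pos 51 'c': at 2
pos 52 'c': at 3
pos 53 'b': at 4  → match P0@[50:53]
pos 54 'c': at 2 (via fail)

Matches: [[4,1],[8,0],[9,1],[13,0],[19,0],[22,0],[23,1],[27,0],[32,0],[37,0],[45,1],[53,0]]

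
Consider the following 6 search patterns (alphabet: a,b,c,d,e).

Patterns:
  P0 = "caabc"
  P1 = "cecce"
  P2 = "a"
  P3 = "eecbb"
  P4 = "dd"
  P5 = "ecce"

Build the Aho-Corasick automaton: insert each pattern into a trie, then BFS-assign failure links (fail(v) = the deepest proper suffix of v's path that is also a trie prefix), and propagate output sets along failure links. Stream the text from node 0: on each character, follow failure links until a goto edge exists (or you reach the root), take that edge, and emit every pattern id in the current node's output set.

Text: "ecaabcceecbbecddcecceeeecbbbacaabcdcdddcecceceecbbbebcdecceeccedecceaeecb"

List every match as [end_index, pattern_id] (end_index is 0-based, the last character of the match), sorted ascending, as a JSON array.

Build automaton:
Trie (insert patterns):
  0='ε' goto a→10 c→1 d→16 e→11
  1='c' goto a→2 e→6
  2='ca' goto a→3
  3='caa' goto b→4
  4='caab' goto c→5
  5='caabc' goto ·  [P0 ends]
  6='ce' goto c→7
  7='cec' goto c→8
  8='cecc' goto e→9
  9='cecce' goto ·  [P1 ends]
  10='a' goto ·  [P2 ends]
  11='e' goto c→18 e→12
  12='ee' goto c→13
  13='eec' goto b→14
  14='eecb' goto b→15
  15='eecbb' goto ·  [P3 ends]
  16='d' goto d→17
  17='dd' goto ·  [P4 ends]
  18='ec' goto c→19
  19='ecc' goto e→20
  20='ecce' goto ·  [P5 ends]

BFS fail/out derivation:
  fail(1) 'c': from fail(0)=0 chase 'c': 0 ⇒ 0;  out=∅∪out(0)=∅
  fail(10) 'a': from fail(0)=0 chase 'a': 0 ⇒ 0;  out={2}∪out(0)={2}
  fail(11) 'e': from fail(0)=0 chase 'e': 0 ⇒ 0;  out=∅∪out(0)=∅
  fail(16) 'd': from fail(0)=0 chase 'd': 0 ⇒ 0;  out=∅∪out(0)=∅
  fail(2) 'ca': from fail(1)=0 chase 'a': 0 ⇒ 10;  out=∅∪out(10)={2}
  fail(6) 'ce': from fail(1)=0 chase 'e': 0 ⇒ 11;  out=∅∪out(11)=∅
  fail(12) 'ee': from fail(11)=0 chase 'e': 0 ⇒ 11;  out=∅∪out(11)=∅
  fail(17) 'dd': from fail(16)=0 chase 'd': 0 ⇒ 16;  out={4}∪out(16)={4}
  fail(18) 'ec': from fail(11)=0 chase 'c': 0 ⇒ 1;  out=∅∪out(1)=∅
  fail(3) 'caa': from fail(2)=10 chase 'a': 10→0 ⇒ 10;  out=∅∪out(10)={2}
  fail(7) 'cec': from fail(6)=11 chase 'c': 11 ⇒ 18;  out=∅∪out(18)=∅
  fail(13) 'eec': from fail(12)=11 chase 'c': 11 ⇒ 18;  out=∅∪out(18)=∅
  fail(19) 'ecc': from fail(18)=1 chase 'c': 1→0 ⇒ 1;  out=∅∪out(1)=∅
  fail(4) 'caab': from fail(3)=10 chase 'b': 10→0 ⇒ 0;  out=∅∪out(0)=∅
  fail(8) 'cecc': from fail(7)=18 chase 'c': 18 ⇒ 19;  out=∅∪out(19)=∅
  fail(14) 'eecb': from fail(13)=18 chase 'b': 18→1→0 ⇒ 0;  out=∅∪out(0)=∅
  fail(20) 'ecce': from fail(19)=1 chase 'e': 1 ⇒ 6;  out={5}∪out(6)={5}
  fail(5) 'caabc': from fail(4)=0 chase 'c': 0 ⇒ 1;  out={0}∪out(1)={0}
  fail(9) 'cecce': from fail(8)=19 chase 'e': 19 ⇒ 20;  out={1}∪out(20)={1,5}
  fail(15) 'eecbb': from fail(14)=0 chase 'b': 0 ⇒ 0;  out={3}∪out(0)={3}

Text stream:
[0] read 'e'  n0⇒n11
[1] read 'c'  n11⇒n18
[2] read 'a'  n18⇒n2 ·f  ** P2@[2:2]
[3] read 'a'  n2⇒n3  ** P2@[3:3]
[4] read 'b'  n3⇒n4
[5] read 'c'  n4⇒n5  ** P0@[1:5]
[6] read 'c'  n5⇒n1 ·f
[7] read 'e'  n1⇒n6
[8] read 'e'  n6⇒n12 ·f
[9] read 'c'  n12⇒n13
[10] read 'b'  n13⇒n14
[11] read 'b'  n14⇒n15  ** P3@[7:11]
[12] read 'e'  n15⇒n11 ·f
[13] read 'c'  n11⇒n18
[14] read 'd'  n18⇒n16 ·f
[15] read 'd'  n16⇒n17  ** P4@[14:15]
[16] read 'c'  n17⇒n1 ·f
[17] read 'e'  n1⇒n6
[18] read 'c'  n6⇒n7
[19] read 'c'  n7⇒n8
[20] read 'e'  n8⇒n9  ** P1@[16:20],P5@[17:20]
[21] read 'e'  n9⇒n12 ·f
[22] read 'e'  n12⇒n12 ·f
[23] read 'e'  n12⇒n12 ·f
[24] read 'c'  n12⇒n13
[25] read 'b'  n13⇒n14
[26] read 'b'  n14⇒n15  ** P3@[22:26]
[27] read 'b'  n15⇒n0 ·f
[28] read 'a'  n0⇒n10  ** P2@[28:28]
[29] read 'c'  n10⇒n1 ·f
[30] read 'a'  n1⇒n2  ** P2@[30:30]
[31] read 'a'  n2⇒n3  ** P2@[31:31]
[32] read 'b'  n3⇒n4
[33] read 'c'  n4⇒n5  ** P0@[29:33]
[34] read 'd'  n5⇒n16 ·f
[35] read 'c'  n16⇒n1 ·f
[36] read 'd'  n1⇒n16 ·f
[37] read 'd'  n16⇒n17  ** P4@[36:37]
[38] read 'd'  n17⇒n17 ·f  ** P4@[37:38]
[39] read 'c'  n17⇒n1 ·f
[40] read 'e'  n1⇒n6
[41] read 'c'  n6⇒n7
[42] read 'c'  n7⇒n8
[43] read 'e'  n8⇒n9  ** P1@[39:43],P5@[40:43]
[44] read 'c'  n9⇒n7 ·f
[45] read 'e'  n7⇒n6 ·f
[46] read 'e'  n6⇒n12 ·f
[47] read 'c'  n12⇒n13
[48] read 'b'  n13⇒n14
[49] read 'b'  n14⇒n15  ** P3@[45:49]
[50] read 'b'  n15⇒n0 ·f
[51] read 'e'  n0⇒n11
[52] read 'b'  n11⇒n0 ·f
[53] read 'c'  n0⇒n1
[54] read 'd'  n1⇒n16 ·f
[55] read 'e'  n16⇒n11 ·f
[56] read 'c'  n11⇒n18
[57] read 'c'  n18⇒n19
[58] read 'e'  n19⇒n20  ** P5@[55:58]
[59] read 'e'  n20⇒n12 ·f
[60] read 'c'  n12⇒n13
[61] read 'c'  n13⇒n19 ·f
[62] read 'e'  n19⇒n20  ** P5@[59:62]
[63] read 'd'  n20⇒n16 ·f
[64] read 'e'  n16⇒n11 ·f
[65] read 'c'  n11⇒n18
[66] read 'c'  n18⇒n19
[67] read 'e'  n19⇒n20  ** P5@[64:67]
[68] read 'a'  n20⇒n10 ·f  ** P2@[68:68]
[69] read 'e'  n10⇒n11 ·f
[70] read 'e'  n11⇒n12
[71] read 'c'  n12⇒n13
[72] read 'b'  n13⇒n14

All matches (sorted): [[2,2],[3,2],[5,0],[11,3],[15,4],[20,1],[20,5],[26,3],[28,2],[30,2],[31,2],[33,0],[37,4],[38,4],[43,1],[43,5],[49,3],[58,5],[62,5],[67,5],[68,2]]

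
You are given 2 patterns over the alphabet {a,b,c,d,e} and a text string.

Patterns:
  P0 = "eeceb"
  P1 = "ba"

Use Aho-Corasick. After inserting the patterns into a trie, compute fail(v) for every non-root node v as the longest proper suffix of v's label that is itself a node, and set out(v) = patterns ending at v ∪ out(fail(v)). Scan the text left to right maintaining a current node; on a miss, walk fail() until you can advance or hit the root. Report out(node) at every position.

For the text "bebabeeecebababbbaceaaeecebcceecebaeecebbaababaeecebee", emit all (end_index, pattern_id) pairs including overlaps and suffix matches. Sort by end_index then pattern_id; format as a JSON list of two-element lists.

Build automaton:
Trie (insert patterns):
  n0 'ε': b→6 e→1
  n1 'e': e→2
  n2 'ee': c→3
  n3 'eec': e→4
  n4 'eece': b→5
  n5 'eeceb': ·  [P0 ends]
  n6 'b': a→7
  n7 'ba': ·  [P1 ends]

BFS fail/out derivation:
  fail(1) 'e': from fail(0)=0 chase 'e': 0 ⇒ 0;  out=∅∪out(0)=∅
  fail(6) 'b': from fail(0)=0 chase 'b': 0 ⇒ 0;  out=∅∪out(0)=∅
  fail(2) 'ee': from fail(1)=0 chase 'e': 0 ⇒ 1;  out=∅∪out(1)=∅
  fail(7) 'ba': from fail(6)=0 chase 'a': 0 ⇒ 0;  out={1}∪out(0)={1}
  fail(3) 'eec': from fail(2)=1 chase 'c': 1→0 ⇒ 0;  out=∅∪out(0)=∅
  fail(4) 'eece': from fail(3)=0 chase 'e': 0 ⇒ 1;  out=∅∪out(1)=∅
  fail(5) 'eeceb': from fail(4)=1 chase 'b': 1→0 ⇒ 6;  out={0}∪out(6)={0}

Scan:
pos 0 'b': at 6
pos 1 'e': at 1 (fail-walked)
pos 2 'b': at 6 (fail-walked)
pos 3 'a': at 7  emit P1@[2:3]
pos 4 'b': at 6 (fail-walked)
pos 5 'e': at 1 (fail-walked)
pos 6 'e': at 2
pos 7 'e': at 2 (fail-walked)
pos 8 'c': at 3
pos 9 'e': at 4
pos 10 'b': at 5  emit P0@[6:10]
pos 11 'a': at 7 (fail-walked)  emit P1@[10:11]
pos 12 'b': at 6 (fail-walked)
pos 13 'a': at 7  emit P1@[12:13]
pos 14 'b': at 6 (fail-walked)
pos 15 'b': at 6 (fail-walked)
pos 16 'b': at 6 (fail-walked)
pos 17 'a': at 7  emit P1@[16:17]
pos 18 'c': at 0 (fail-walked)
pos 19 'e': at 1
pos 20 'a': at 0 (fail-walked)
pos 21 'a': at 0
pos 22 'e': at 1
pos 23 'e': at 2
pos 24 'c': at 3
pos 25 'e': at 4
pos 26 'b': at 5  emit P0@[22:26]
pos 27 'c': at 0 (fail-walked)
pos 28 'c': at 0
pos 29 'e': at 1
pos 30 'e': at 2
pos 31 'c': at 3
pos 32 'e': at 4
pos 33 'b': at 5  emit P0@[29:33]
pos 34 'a': at 7 (fail-walked)  emit P1@[33:34]
pos 35 'e': at 1 (fail-walked)
pos 36 'e': at 2
pos 37 'c': at 3
pos 38 'e': at 4
pos 39 'b': at 5  emit P0@[35:39]
pos 40 'b': at 6 (fail-walked)
pos 41 'a': at 7  emit P1@[40:41]
pos 42 'a': at 0 (fail-walked)
pos 43 'b': at 6
pos 44 'a': at 7  emit P1@[43:44]
pos 45 'b': at 6 (fail-walked)
pos 46 'a': at 7  emit P1@[45:46]
pos 47 'e': at 1 (fail-walked)
pos 48 'e': at 2
pos 49 'c': at 3
pos 50 'e': at 4
pos 51 'b': at 5  emit P0@[47:51]
pos 52 'e': at 1 (fail-walked)
pos 53 'e': at 2

Result: [[3,1],[10,0],[11,1],[13,1],[17,1],[26,0],[33,0],[34,1],[39,0],[41,1],[44,1],[46,1],[51,0]]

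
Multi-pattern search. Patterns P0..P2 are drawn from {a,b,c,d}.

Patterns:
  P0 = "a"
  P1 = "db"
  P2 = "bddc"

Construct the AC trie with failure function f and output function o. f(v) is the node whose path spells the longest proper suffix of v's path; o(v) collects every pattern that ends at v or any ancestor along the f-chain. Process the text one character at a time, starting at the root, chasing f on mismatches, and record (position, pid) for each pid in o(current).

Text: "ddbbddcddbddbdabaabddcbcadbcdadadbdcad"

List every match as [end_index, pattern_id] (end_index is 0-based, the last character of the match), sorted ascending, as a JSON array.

Build:
Trie (insert patterns):
  0='ε' goto a→1 b→4 d→2
  1='a' goto ·  [P0 ends]
  2='d' goto b→3
  3='db' goto ·  [P1 ends]
  4='b' goto d→5
  5='bd' goto d→6
  6='bdd' goto c→7
  7='bddc' goto ·  [P2 ends]

BFS fail/out derivation:
  fail(1) 'a': from fail(0)=0 chase 'a': 0 ⇒ 0;  out={0}∪out(0)={0}
  fail(2) 'd': from fail(0)=0 chase 'd': 0 ⇒ 0;  out=∅∪out(0)=∅
  fail(4) 'b': from fail(0)=0 chase 'b': 0 ⇒ 0;  out=∅∪out(0)=∅
  fail(3) 'db': from fail(2)=0 chase 'b': 0 ⇒ 4;  out={1}∪out(4)={1}
  fail(5) 'bd': from fail(4)=0 chase 'd': 0 ⇒ 2;  out=∅∪out(2)=∅
  fail(6) 'bdd': from fail(5)=2 chase 'd': 2→0 ⇒ 2;  out=∅∪out(2)=∅
  fail(7) 'bddc': from fail(6)=2 chase 'c': 2→0 ⇒ 0;  out={2}∪out(0)={2}

Run:
i=0 'd': node 0→2
i=1 'd': node 2→2 ·f
i=2 'b': node 2→3  emit P1@[1:2]
i=3 'b': node 3→4 ·f
i=4 'd': node 4→5
i=5 'd': node 5→6
i=6 'c': node 6→7  emit P2@[3:6]
i=7 'd': node 7→2 ·f
i=8 'd': node 2→2 ·f
i=9 'b': node 2→3  emit P1@[8:9]
i=10 'd': node 3→5 ·f
i=11 'd': node 5→6
i=12 'b': node 6→3 ·f  emit P1@[11:12]
i=13 'd': node 3→5 ·f
i=14 'a': node 5→1 ·f  emit P0@[14:14]
i=15 'b': node 1→4 ·f
i=16 'a': node 4→1 ·f  emit P0@[16:16]
i=17 'a': node 1→1 ·f  emit P0@[17:17]
i=18 'b': node 1→4 ·f
i=19 'd': node 4→5
i=20 'd': node 5→6
i=21 'c': node 6→7  emit P2@[18:21]
i=22 'b': node 7→4 ·f
i=23 'c': node 4→0 ·f
i=24 'a': node 0→1  emit P0@[24:24]
i=25 'd': node 1→2 ·f
i=26 'b': node 2→3  emit P1@[25:26]
i=27 'c': node 3→0 ·f
i=28 'd': node 0→2
i=29 'a': node 2→1 ·f  emit P0@[29:29]
i=30 'd': node 1→2 ·f
i=31 'a': node 2→1 ·f  emit P0@[31:31]
i=32 'd': node 1→2 ·f
i=33 'b': node 2→3  emit P1@[32:33]
i=34 'd': node 3→5 ·f
i=35 'c': node 5→0 ·f
i=36 'a': node 0→1  emit P0@[36:36]
i=37 'd': node 1→2 ·f

Matches: [[2,1],[6,2],[9,1],[12,1],[14,0],[16,0],[17,0],[21,2],[24,0],[26,1],[29,0],[31,0],[33,1],[36,0]]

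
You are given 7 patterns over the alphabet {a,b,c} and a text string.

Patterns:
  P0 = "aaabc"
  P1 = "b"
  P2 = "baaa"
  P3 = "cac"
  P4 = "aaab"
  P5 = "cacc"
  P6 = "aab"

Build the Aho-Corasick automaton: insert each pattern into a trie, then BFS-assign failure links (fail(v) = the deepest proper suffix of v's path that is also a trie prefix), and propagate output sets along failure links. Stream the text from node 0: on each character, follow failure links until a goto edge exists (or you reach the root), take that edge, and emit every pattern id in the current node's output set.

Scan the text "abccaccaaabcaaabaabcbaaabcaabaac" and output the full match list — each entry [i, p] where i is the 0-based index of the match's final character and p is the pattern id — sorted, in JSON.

Build automaton:
Trie nodes:
  0='ε' goto a→1 b→6 c→10
  1='a' goto a→2
  2='aa' goto a→3 b→14
  3='aaa' goto b→4
  4='aaab' goto c→5  ←P4
  5='aaabc' goto ·  ←P0
  6='b' goto a→7  ←P1
  7='ba' goto a→8
  8='baa' goto a→9
  9='baaa' goto ·  ←P2
  10='c' goto a→11
  11='ca' goto c→12
  12='cac' goto c→13  ←P3
  13='cacc' goto ·  ←P5
  14='aab' goto ·  ←P6

BFS fail/out derivation:
  n1('a'): parent n0 fail=0; on 'a' 0 → fail=0;  out ∅∪∅=∅
  n6('b'): parent n0 fail=0; on 'b' 0 → fail=0;  out {1}∪∅={1}
  n10('c'): parent n0 fail=0; on 'c' 0 → fail=0;  out ∅∪∅=∅
  n2('aa'): parent n1 fail=0; on 'a' 0 → fail=1;  out ∅∪∅=∅
  n7('ba'): parent n6 fail=0; on 'a' 0 → fail=1;  out ∅∪∅=∅
  n11('ca'): parent n10 fail=0; on 'a' 0 → fail=1;  out ∅∪∅=∅
  n3('aaa'): parent n2 fail=1; on 'a' 1 → fail=2;  out ∅∪∅=∅
  n8('baa'): parent n7 fail=1; on 'a' 1 → fail=2;  out ∅∪∅=∅
  n12('cac'): parent n11 fail=1; on 'c' 1→0 → fail=10;  out {3}∪∅={3}
  n14('aab'): parent n2 fail=1; on 'b' 1→0 → fail=6;  out {6}∪{1}={1,6}
  n4('aaab'): parent n3 fail=2; on 'b' 2 → fail=14;  out {4}∪{1,6}={1,4,6}
  n9('baaa'): parent n8 fail=2; on 'a' 2 → fail=3;  out {2}∪∅={2}
  n13('cacc'): parent n12 fail=10; on 'c' 10→0 → fail=10;  out {5}∪∅={5}
  n5('aaabc'): parent n4 fail=14; on 'c' 14→6→0 → fail=10;  out {0}∪∅={0}

Text stream:
i=0 'a': node 0→1
i=1 'b': node 1→6 (fail-walked)  ** P1@[1:1]
i=2 'c': node 6→10 (fail-walked)
i=3 'c': node 10→10 (fail-walked)
i=4 'a': node 10→11
i=5 'c': node 11→12  ** P3@[3:5]
i=6 'c': node 12→13  ** P5@[3:6]
i=7 'a': node 13→11 (fail-walked)
i=8 'a': node 11→2 (fail-walked)
i=9 'a': node 2→3
i=10 'b': node 3→4  ** P1@[10:10],P4@[7:10],P6@[8:10]
i=11 'c': node 4→5  ** P0@[7:11]
i=12 'a': node 5→11 (fail-walked)
i=13 'a': node 11→2 (fail-walked)
i=14 'a': node 2→3
i=15 'b': node 3→4  ** P1@[15:15],P4@[12:15],P6@[13:15]
i=16 'a': node 4→7 (fail-walked)
i=17 'a': node 7→8
i=18 'b': node 8→14 (fail-walked)  ** P1@[18:18],P6@[16:18]
i=19 'c': node 14→10 (fail-walked)
i=20 'b': node 10→6 (fail-walked)  ** P1@[20:20]
i=21 'a': node 6→7
i=22 'a': node 7→8
i=23 'a': node 8→9  ** P2@[20:23]
i=24 'b': node 9→4 (fail-walked)  ** P1@[24:24],P4@[21:24],P6@[22:24]
i=25 'c': node 4→5  ** P0@[21:25]
i=26 'a': node 5→11 (fail-walked)
i=27 'a': node 11→2 (fail-walked)
i=28 'b': node 2→14  ** P1@[28:28],P6@[26:28]
i=29 'a': node 14→7 (fail-walked)
i=30 'a': node 7→8
i=31 'c': node 8→10 (fail-walked)

Result: [[1,1],[5,3],[6,5],[10,1],[10,4],[10,6],[11,0],[15,1],[15,4],[15,6],[18,1],[18,6],[20,1],[23,2],[24,1],[24,4],[24,6],[25,0],[28,1],[28,6]]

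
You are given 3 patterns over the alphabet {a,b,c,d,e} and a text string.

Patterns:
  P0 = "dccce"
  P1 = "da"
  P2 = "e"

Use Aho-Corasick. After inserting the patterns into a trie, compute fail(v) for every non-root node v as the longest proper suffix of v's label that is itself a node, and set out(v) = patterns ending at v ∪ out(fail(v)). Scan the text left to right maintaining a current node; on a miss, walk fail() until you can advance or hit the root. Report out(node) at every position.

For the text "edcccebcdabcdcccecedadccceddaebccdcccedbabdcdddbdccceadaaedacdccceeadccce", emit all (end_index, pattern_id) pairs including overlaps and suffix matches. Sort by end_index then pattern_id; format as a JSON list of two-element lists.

Build:
Trie nodes:
  0='ε' goto d→1 e→7
  1='d' goto a→6 c→2
  2='dc' goto c→3
  3='dcc' goto c→4
  4='dccc' goto e→5
  5='dccce' goto ·  [P0 ends]
  6='da' goto ·  [P1 ends]
  7='e' goto ·  [P2 ends]

Failure links (BFS by depth):
  fail(1) 'd': from fail(0)=0 chase 'd': 0 ⇒ 0;  out=∅∪out(0)=∅
  fail(7) 'e': from fail(0)=0 chase 'e': 0 ⇒ 0;  out={2}∪out(0)={2}
  fail(2) 'dc': from fail(1)=0 chase 'c': 0 ⇒ 0;  out=∅∪out(0)=∅
  fail(6) 'da': from fail(1)=0 chase 'a': 0 ⇒ 0;  out={1}∪out(0)={1}
  fail(3) 'dcc': from fail(2)=0 chase 'c': 0 ⇒ 0;  out=∅∪out(0)=∅
  fail(4) 'dccc': from fail(3)=0 chase 'c': 0 ⇒ 0;  out=∅∪out(0)=∅
  fail(5) 'dccce': from fail(4)=0 chase 'e': 0 ⇒ 7;  out={0}∪out(7)={0,2}

Text stream:
i=0 'e': node 0→7  ** P2@[0:0]
i=1 'd': node 7→1 ·f
i=2 'c': node 1→2
i=3 'c': node 2→3
i=4 'c': node 3→4
i=5 'e': node 4→5  ** P0@[1:5],P2@[5:5]
i=6 'b': node 5→0 ·f
i=7 'c': node 0→0
i=8 'd': node 0→1
i=9 'a': node 1→6  ** P1@[8:9]
i=10 'b': node 6→0 ·f
i=11 'c': node 0→0
i=12 'd': node 0→1
i=13 'c': node 1→2
i=14 'c': node 2→3
i=15 'c': node 3→4
i=16 'e': node 4→5  ** P0@[12:16],P2@[16:16]
i=17 'c': node 5→0 ·f
i=18 'e': node 0→7  ** P2@[18:18]
i=19 'd': node 7→1 ·f
i=20 'a': node 1→6  ** P1@[19:20]
i=21 'd': node 6→1 ·f
i=22 'c': node 1→2
i=23 'c': node 2→3
i=24 'c': node 3→4
i=25 'e': node 4→5  ** P0@[21:25],P2@[25:25]
i=26 'd': node 5→1 ·f
i=27 'd': node 1→1 ·f
i=28 'a': node 1→6  ** P1@[27:28]
i=29 'e': node 6→7 ·f  ** P2@[29:29]
i=30 'b': node 7→0 ·f
i=31 'c': node 0→0
i=32 'c': node 0→0
i=33 'd': node 0→1
i=34 'c': node 1→2
i=35 'c': node 2→3
i=36 'c': node 3→4
i=37 'e': node 4→5  ** P0@[33:37],P2@[37:37]
i=38 'd': node 5→1 ·f
i=39 'b': node 1→0 ·f
i=40 'a': node 0→0
i=41 'b': node 0→0
i=42 'd': node 0→1
i=43 'c': node 1→2
i=44 'd': node 2→1 ·f
i=45 'd': node 1→1 ·f
i=46 'd': node 1→1 ·f
i=47 'b': node 1→0 ·f
i=48 'd': node 0→1
i=49 'c': node 1→2
i=50 'c': node 2→3
i=51 'c': node 3→4
i=52 'e': node 4→5  ** P0@[48:52],P2@[52:52]
i=53 'a': node 5→0 ·f
i=54 'd': node 0→1
i=55 'a': node 1→6  ** P1@[54:55]
i=56 'a': node 6→0 ·f
i=57 'e': node 0→7  ** P2@[57:57]
i=58 'd': node 7→1 ·f
i=59 'a': node 1→6  ** P1@[58:59]
i=60 'c': node 6→0 ·f
i=61 'd': node 0→1
i=62 'c': node 1→2
i=63 'c': node 2→3
i=64 'c': node 3→4
i=65 'e': node 4→5  ** P0@[61:65],P2@[65:65]
i=66 'e': node 5→7 ·f  ** P2@[66:66]
i=67 'a': node 7→0 ·f
i=68 'd': node 0→1
i=69 'c': node 1→2
i=70 'c': node 2→3
i=71 'c': node 3→4
i=72 'e': node 4→5  ** P0@[68:72],P2@[72:72]

Result: [[0,2],[5,0],[5,2],[9,1],[16,0],[16,2],[18,2],[20,1],[25,0],[25,2],[28,1],[29,2],[37,0],[37,2],[52,0],[52,2],[55,1],[57,2],[59,1],[65,0],[65,2],[66,2],[72,0],[72,2]]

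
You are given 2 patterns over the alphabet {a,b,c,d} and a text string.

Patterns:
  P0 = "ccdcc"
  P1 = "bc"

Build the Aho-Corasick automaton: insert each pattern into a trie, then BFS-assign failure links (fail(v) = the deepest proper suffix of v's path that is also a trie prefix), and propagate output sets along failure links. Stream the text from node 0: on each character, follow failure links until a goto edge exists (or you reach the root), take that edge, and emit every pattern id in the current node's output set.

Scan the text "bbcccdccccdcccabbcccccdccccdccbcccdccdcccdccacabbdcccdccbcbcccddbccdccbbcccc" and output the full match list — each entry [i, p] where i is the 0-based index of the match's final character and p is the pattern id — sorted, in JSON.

Build automaton:
Trie nodes:
  0='ε' goto b→6 c→1
  1='c' goto c→2
  2='cc' goto d→3
  3='ccd' goto c→4
  4='ccdc' goto c→5
  5='ccdcc' goto ·  ←P0
  6='b' goto c→7
  7='bc' goto ·  ←P1

Failure links (BFS by depth):
  n1('c'): parent n0 fail=0; on 'c' 0 → fail=0;  out ∅∪∅=∅
  n6('b'): parent n0 fail=0; on 'b' 0 → fail=0;  out ∅∪∅=∅
  n2('cc'): parent n1 fail=0; on 'c' 0 → fail=1;  out ∅∪∅=∅
  n7('bc'): parent n6 fail=0; on 'c' 0 → fail=1;  out {1}∪∅={1}
  n3('ccd'): parent n2 fail=1; on 'd' 1→0 → fail=0;  out ∅∪∅=∅
  n4('ccdc'): parent n3 fail=0; on 'c' 0 → fail=1;  out ∅∪∅=∅
  n5('ccdcc'): parent n4 fail=1; on 'c' 1 → fail=2;  out {0}∪∅={0}

Run:
i=0 'b': node 0→6
i=1 'b': node 6→6 (via fail)
i=2 'c': node 6→7  ** P1@[1:2]
i=3 'c': node 7→2 (via fail)
i=4 'c': node 2→2 (via fail)
i=5 'd': node 2→3
i=6 'c': node 3→4
i=7 'c': node 4→5  ** P0@[3:7]
i=8 'c': node 5→2 (via fail)
i=9 'c': node 2→2 (via fail)
i=10 'd': node 2→3
i=11 'c': node 3→4
i=12 'c': node 4→5  ** P0@[8:12]
i=13 'c': node 5→2 (via fail)
i=14 'a': node 2→0 (via fail)
i=15 'b': node 0→6
i=16 'b': node 6→6 (via fail)
i=17 'c': node 6→7  ** P1@[16:17]
i=18 'c': node 7→2 (via fail)
i=19 'c': node 2→2 (via fail)
i=20 'c': node 2→2 (via fail)
i=21 'c': node 2→2 (via fail)
i=22 'd': node 2→3
i=23 'c': node 3→4
i=24 'c': node 4→5  ** P0@[20:24]
i=25 'c': node 5→2 (via fail)
i=26 'c': node 2→2 (via fail)
i=27 'd': node 2→3
i=28 'c': node 3→4
i=29 'c': node 4→5  ** P0@[25:29]
i=30 'b': node 5→6 (via fail)
i=31 'c': node 6→7  ** P1@[30:31]
i=32 'c': node 7→2 (via fail)
i=33 'c': node 2→2 (via fail)
i=34 'd': node 2→3
i=35 'c': node 3→4
i=36 'c': node 4→5  ** P0@[32:36]
i=37 'd': node 5→3 (via fail)
i=38 'c': node 3→4
i=39 'c': node 4→5  ** P0@[35:39]
i=40 'c': node 5→2 (via fail)
i=41 'd': node 2→3
i=42 'c': node 3→4
i=43 'c': node 4→5  ** P0@[39:43]
i=44 'a': node 5→0 (via fail)
i=45 'c': node 0→1
i=46 'a': node 1→0 (via fail)
i=47 'b': node 0→6
i=48 'b': node 6→6 (via fail)
i=49 'd': node 6→0 (via fail)
i=50 'c': node 0→1
i=51 'c': node 1→2
i=52 'c': node 2→2 (via fail)
i=53 'd': node 2→3
i=54 'c': node 3→4
i=55 'c': node 4→5  ** P0@[51:55]
i=56 'b': node 5→6 (via fail)
i=57 'c': node 6→7  ** P1@[56:57]
i=58 'b': node 7→6 (via fail)
i=59 'c': node 6→7  ** P1@[58:59]
i=60 'c': node 7→2 (via fail)
i=61 'c': node 2→2 (via fail)
i=62 'd': node 2→3
i=63 'd': node 3→0 (via fail)
i=64 'b': node 0→6
i=65 'c': node 6→7  ** P1@[64:65]
i=66 'c': node 7→2 (via fail)
i=67 'd': node 2→3
i=68 'c': node 3→4
i=69 'c': node 4→5  ** P0@[65:69]
i=70 'b': node 5→6 (via fail)
i=71 'b': node 6→6 (via fail)
i=72 'c': node 6→7  ** P1@[71:72]
i=73 'c': node 7→2 (via fail)
i=74 'c': node 2→2 (via fail)
i=75 'c': node 2→2 (via fail)

Result: [[2,1],[7,0],[12,0],[17,1],[24,0],[29,0],[31,1],[36,0],[39,0],[43,0],[55,0],[57,1],[59,1],[65,1],[69,0],[72,1]]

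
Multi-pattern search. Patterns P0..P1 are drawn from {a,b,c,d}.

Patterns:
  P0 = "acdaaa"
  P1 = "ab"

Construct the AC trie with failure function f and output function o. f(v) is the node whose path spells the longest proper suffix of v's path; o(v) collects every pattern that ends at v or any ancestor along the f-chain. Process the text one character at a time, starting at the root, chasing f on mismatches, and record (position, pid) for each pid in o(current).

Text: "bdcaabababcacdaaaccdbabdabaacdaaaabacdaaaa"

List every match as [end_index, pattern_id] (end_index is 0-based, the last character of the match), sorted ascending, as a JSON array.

Build:
Trie nodes:
  n0 'ε': a→1
  n1 'a': b→7 c→2
  n2 'ac': d→3
  n3 'acd': a→4
  n4 'acda': a→5
  n5 'acdaa': a→6
  n6 'acdaaa': ·  ←P0
  n7 'ab': ·  ←P1

BFS fail/out derivation:
  fail(1) 'a': from fail(0)=0 chase 'a': 0 ⇒ 0;  out=∅∪out(0)=∅
  fail(2) 'ac': from fail(1)=0 chase 'c': 0 ⇒ 0;  out=∅∪out(0)=∅
  fail(7) 'ab': from fail(1)=0 chase 'b': 0 ⇒ 0;  out={1}∪out(0)={1}
  fail(3) 'acd': from fail(2)=0 chase 'd': 0 ⇒ 0;  out=∅∪out(0)=∅
  fail(4) 'acda': from fail(3)=0 chase 'a': 0 ⇒ 1;  out=∅∪out(1)=∅
  fail(5) 'acdaa': from fail(4)=1 chase 'a': 1→0 ⇒ 1;  out=∅∪out(1)=∅
  fail(6) 'acdaaa': from fail(5)=1 chase 'a': 1→0 ⇒ 1;  out={0}∪out(1)={0}

Scan:
pos 0 'b': at 0
pos 1 'd': at 0
pos 2 'c': at 0
pos 3 'a': at 1
pos 4 'a': at 1 ·f
pos 5 'b': at 7  → match P1@[4:5]
pos 6 'a': at 1 ·f
pos 7 'b': at 7  → match P1@[6:7]
pos 8 'a': at 1 ·f
pos 9 'b': at 7  → match P1@[8:9]
pos 10 'c': at 0 ·f
pos 11 'a': at 1
pos 12 'c': at 2
pos 13 'd': at 3
pos 14 'a': at 4
pos 15 'a': at 5
pos 16 'a': at 6  → match P0@[11:16]
pos 17 'c': at 2 ·f
pos 18 'c': at 0 ·f
pos 19 'd': at 0
pos 20 'b': at 0
pos 21 'a': at 1
pos 22 'b': at 7  → match P1@[21:22]
pos 23 'd': at 0 ·f
pos 24 'a': at 1
pos 25 'b': at 7  → match P1@[24:25]
pos 26 'a': at 1 ·f
pos 27 'a': at 1 ·f
pos 28 'c': at 2
pos 29 'd': at 3
pos 30 'a': at 4
pos 31 'a': at 5
pos 32 'a': at 6  → match P0@[27:32]
pos 33 'a': at 1 ·f
pos 34 'b': at 7  → match P1@[33:34]
pos 35 'a': at 1 ·f
pos 36 'c': at 2
pos 37 'd': at 3
pos 38 'a': at 4
pos 39 'a': at 5
pos 40 'a': at 6  → match P0@[35:40]
pos 41 'a': at 1 ·f

Result: [[5,1],[7,1],[9,1],[16,0],[22,1],[25,1],[32,0],[34,1],[40,0]]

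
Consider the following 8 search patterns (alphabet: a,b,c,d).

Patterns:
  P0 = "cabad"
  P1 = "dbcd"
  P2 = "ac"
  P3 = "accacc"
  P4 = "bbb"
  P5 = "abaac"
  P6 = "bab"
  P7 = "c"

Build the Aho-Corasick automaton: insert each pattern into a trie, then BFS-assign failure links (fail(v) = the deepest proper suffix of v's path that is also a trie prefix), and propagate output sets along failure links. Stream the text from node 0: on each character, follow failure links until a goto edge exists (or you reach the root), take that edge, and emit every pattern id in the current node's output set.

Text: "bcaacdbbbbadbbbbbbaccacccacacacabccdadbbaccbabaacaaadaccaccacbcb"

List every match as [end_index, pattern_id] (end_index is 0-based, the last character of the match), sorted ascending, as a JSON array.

Build:
Trie (insert patterns):
  n0 'ε': a→10 b→16 c→1 d→6
  n1 'c': a→2  ←P7
  n2 'ca': b→3
  n3 'cab': a→4
  n4 'caba': d→5
  n5 'cabad': ·  ←P0
  n6 'd': b→7
  n7 'db': c→8
  n8 'dbc': d→9
  n9 'dbcd': ·  ←P1
  n10 'a': b→19 c→11
  n11 'ac': c→12  ←P2
  n12 'acc': a→13
  n13 'acca': c→14
  n14 'accac': c→15
  n15 'accacc': ·  ←P3
  n16 'b': a→23 b→17
  n17 'bb': b→18
  n18 'bbb': ·  ←P4
  n19 'ab': a→20
  n20 'aba': a→21
  n21 'abaa': c→22
  n22 'abaac': ·  ←P5
  n23 'ba': b→24
  n24 'bab': ·  ←P6

BFS fail/out derivation:
  fail(1) 'c': from fail(0)=0 chase 'c': 0 ⇒ 0;  out={7}∪out(0)={7}
  fail(6) 'd': from fail(0)=0 chase 'd': 0 ⇒ 0;  out=∅∪out(0)=∅
  fail(10) 'a': from fail(0)=0 chase 'a': 0 ⇒ 0;  out=∅∪out(0)=∅
  fail(16) 'b': from fail(0)=0 chase 'b': 0 ⇒ 0;  out=∅∪out(0)=∅
  fail(2) 'ca': from fail(1)=0 chase 'a': 0 ⇒ 10;  out=∅∪out(10)=∅
  fail(7) 'db': from fail(6)=0 chase 'b': 0 ⇒ 16;  out=∅∪out(16)=∅
  fail(11) 'ac': from fail(10)=0 chase 'c': 0 ⇒ 1;  out={2}∪out(1)={2,7}
  fail(17) 'bb': from fail(16)=0 chase 'b': 0 ⇒ 16;  out=∅∪out(16)=∅
  fail(19) 'ab': from fail(10)=0 chase 'b': 0 ⇒ 16;  out=∅∪out(16)=∅
  fail(23) 'ba': from fail(16)=0 chase 'a': 0 ⇒ 10;  out=∅∪out(10)=∅
  fail(3) 'cab': from fail(2)=10 chase 'b': 10 ⇒ 19;  out=∅∪out(19)=∅
  fail(8) 'dbc': from fail(7)=16 chase 'c': 16→0 ⇒ 1;  out=∅∪out(1)={7}
  fail(12) 'acc': from fail(11)=1 chase 'c': 1→0 ⇒ 1;  out=∅∪out(1)={7}
  fail(18) 'bbb': from fail(17)=16 chase 'b': 16 ⇒ 17;  out={4}∪out(17)={4}
  fail(20) 'aba': from fail(19)=16 chase 'a': 16 ⇒ 23;  out=∅∪out(23)=∅
  fail(24) 'bab': from fail(23)=10 chase 'b': 10 ⇒ 19;  out={6}∪out(19)={6}
  fail(4) 'caba': from fail(3)=19 chase 'a': 19 ⇒ 20;  out=∅∪out(20)=∅
  fail(9) 'dbcd': from fail(8)=1 chase 'd': 1→0 ⇒ 6;  out={1}∪out(6)={1}
  fail(13) 'acca': from fail(12)=1 chase 'a': 1 ⇒ 2;  out=∅∪out(2)=∅
  fail(21) 'abaa': from fail(20)=23 chase 'a': 23→10→0 ⇒ 10;  out=∅∪out(10)=∅
  fail(5) 'cabad': from fail(4)=20 chase 'd': 20→23→10→0 ⇒ 6;  out={0}∪out(6)={0}
  fail(14) 'accac': from fail(13)=2 chase 'c': 2→10 ⇒ 11;  out=∅∪out(11)={2,7}
  fail(22) 'abaac': from fail(21)=10 chase 'c': 10 ⇒ 11;  out={5}∪out(11)={2,5,7}
  fail(15) 'accacc': from fail(14)=11 chase 'c': 11 ⇒ 12;  out={3}∪out(12)={3,7}

Text stream:
pos 0 'b': at 16
pos 1 'c': at 1 (via fail)  emit P7@[1:1]
pos 2 'a': at 2
pos 3 'a': at 10 (via fail)
pos 4 'c': at 11  emit P2@[3:4],P7@[4:4]
pos 5 'd': at 6 (via fail)
pos 6 'b': at 7
pos 7 'b': at 17 (via fail)
pos 8 'b': at 18  emit P4@[6:8]
pos 9 'b': at 18 (via fail)  emit P4@[7:9]
pos 10 'a': at 23 (via fail)
pos 11 'd': at 6 (via fail)
pos 12 'b': at 7
pos 13 'b': at 17 (via fail)
pos 14 'b': at 18  emit P4@[12:14]
pos 15 'b': at 18 (via fail)  emit P4@[13:15]
pos 16 'b': at 18 (via fail)  emit P4@[14:16]
pos 17 'b': at 18 (via fail)  emit P4@[15:17]
pos 18 'a': at 23 (via fail)
pos 19 'c': at 11 (via fail)  emit P2@[18:19],P7@[19:19]
pos 20 'c': at 12  emit P7@[20:20]
pos 21 'a': at 13
pos 22 'c': at 14  emit P2@[21:22],P7@[22:22]
pos 23 'c': at 15  emit P3@[18:23],P7@[23:23]
pos 24 'c': at 1 (via fail)  emit P7@[24:24]
pos 25 'a': at 2
pos 26 'c': at 11 (via fail)  emit P2@[25:26],P7@[26:26]
pos 27 'a': at 2 (via fail)
pos 28 'c': at 11 (via fail)  emit P2@[27:28],P7@[28:28]
pos 29 'a': at 2 (via fail)
pos 30 'c': at 11 (via fail)  emit P2@[29:30],P7@[30:30]
pos 31 'a': at 2 (via fail)
pos 32 'b': at 3
pos 33 'c': at 1 (via fail)  emit P7@[33:33]
pos 34 'c': at 1 (via fail)  emit P7@[34:34]
pos 35 'd': at 6 (via fail)
pos 36 'a': at 10 (via fail)
pos 37 'd': at 6 (via fail)
pos 38 'b': at 7
pos 39 'b': at 17 (via fail)
pos 40 'a': at 23 (via fail)
pos 41 'c': at 11 (via fail)  emit P2@[40:41],P7@[41:41]
pos 42 'c': at 12  emit P7@[42:42]
pos 43 'b': at 16 (via fail)
pos 44 'a': at 23
pos 45 'b': at 24  emit P6@[43:45]
pos 46 'a': at 20 (via fail)
pos 47 'a': at 21
pos 48 'c': at 22  emit P2@[47:48],P5@[44:48],P7@[48:48]
pos 49 'a': at 2 (via fail)
pos 50 'a': at 10 (via fail)
pos 51 'a': at 10 (via fail)
pos 52 'd': at 6 (via fail)
pos 53 'a': at 10 (via fail)
pos 54 'c': at 11  emit P2@[53:54],P7@[54:54]
pos 55 'c': at 12  emit P7@[55:55]
pos 56 'a': at 13
pos 57 'c': at 14  emit P2@[56:57],P7@[57:57]
pos 58 'c': at 15  emit P3@[53:58],P7@[58:58]
pos 59 'a': at 13 (via fail)
pos 60 'c': at 14  emit P2@[59:60],P7@[60:60]
pos 61 'b': at 16 (via fail)
pos 62 'c': at 1 (via fail)  emit P7@[62:62]
pos 63 'b': at 16 (via fail)

All matches (sorted): [[1,7],[4,2],[4,7],[8,4],[9,4],[14,4],[15,4],[16,4],[17,4],[19,2],[19,7],[20,7],[22,2],[22,7],[23,3],[23,7],[24,7],[26,2],[26,7],[28,2],[28,7],[30,2],[30,7],[33,7],[34,7],[41,2],[41,7],[42,7],[45,6],[48,2],[48,5],[48,7],[54,2],[54,7],[55,7],[57,2],[57,7],[58,3],[58,7],[60,2],[60,7],[62,7]]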